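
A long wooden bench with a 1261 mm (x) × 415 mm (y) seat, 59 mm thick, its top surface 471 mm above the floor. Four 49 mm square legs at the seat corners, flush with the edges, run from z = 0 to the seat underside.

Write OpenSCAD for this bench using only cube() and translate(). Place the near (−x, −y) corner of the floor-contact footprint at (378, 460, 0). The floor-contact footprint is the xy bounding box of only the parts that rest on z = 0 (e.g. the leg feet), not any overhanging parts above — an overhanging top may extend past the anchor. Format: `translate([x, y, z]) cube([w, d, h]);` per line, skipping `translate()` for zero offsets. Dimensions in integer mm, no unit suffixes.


translate([378, 460, 412]) cube([1261, 415, 59]);
translate([378, 460, 0]) cube([49, 49, 412]);
translate([378, 826, 0]) cube([49, 49, 412]);
translate([1590, 460, 0]) cube([49, 49, 412]);
translate([1590, 826, 0]) cube([49, 49, 412]);


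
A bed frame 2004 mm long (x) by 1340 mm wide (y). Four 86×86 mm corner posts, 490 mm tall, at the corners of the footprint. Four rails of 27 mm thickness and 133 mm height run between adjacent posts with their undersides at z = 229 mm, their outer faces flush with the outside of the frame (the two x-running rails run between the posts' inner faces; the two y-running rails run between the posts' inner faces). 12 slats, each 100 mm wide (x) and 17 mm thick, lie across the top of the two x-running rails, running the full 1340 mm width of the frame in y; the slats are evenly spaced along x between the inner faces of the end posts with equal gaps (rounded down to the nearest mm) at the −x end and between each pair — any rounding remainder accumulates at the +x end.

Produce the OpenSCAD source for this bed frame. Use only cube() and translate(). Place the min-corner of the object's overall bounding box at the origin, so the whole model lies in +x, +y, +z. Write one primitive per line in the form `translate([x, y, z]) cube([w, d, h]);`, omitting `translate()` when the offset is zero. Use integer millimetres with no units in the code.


cube([86, 86, 490]);
translate([0, 1254, 0]) cube([86, 86, 490]);
translate([1918, 0, 0]) cube([86, 86, 490]);
translate([1918, 1254, 0]) cube([86, 86, 490]);
translate([86, 0, 229]) cube([1832, 27, 133]);
translate([86, 1313, 229]) cube([1832, 27, 133]);
translate([0, 86, 229]) cube([27, 1168, 133]);
translate([1977, 86, 229]) cube([27, 1168, 133]);
translate([134, 0, 362]) cube([100, 1340, 17]);
translate([282, 0, 362]) cube([100, 1340, 17]);
translate([430, 0, 362]) cube([100, 1340, 17]);
translate([578, 0, 362]) cube([100, 1340, 17]);
translate([726, 0, 362]) cube([100, 1340, 17]);
translate([874, 0, 362]) cube([100, 1340, 17]);
translate([1022, 0, 362]) cube([100, 1340, 17]);
translate([1170, 0, 362]) cube([100, 1340, 17]);
translate([1318, 0, 362]) cube([100, 1340, 17]);
translate([1466, 0, 362]) cube([100, 1340, 17]);
translate([1614, 0, 362]) cube([100, 1340, 17]);
translate([1762, 0, 362]) cube([100, 1340, 17]);


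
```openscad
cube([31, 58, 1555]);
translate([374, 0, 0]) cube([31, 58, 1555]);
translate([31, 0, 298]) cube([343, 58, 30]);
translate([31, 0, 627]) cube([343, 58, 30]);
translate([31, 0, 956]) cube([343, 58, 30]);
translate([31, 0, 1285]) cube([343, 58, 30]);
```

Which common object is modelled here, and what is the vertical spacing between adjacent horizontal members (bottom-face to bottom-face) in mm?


A ladder. The rung spacing is 329 mm.

Two tall 31×58 posts with 4 short bars between them — a ladder. Adjacent rungs sit at z = 298 and z = 627, so the spacing is 627 − 298 = 329 mm.


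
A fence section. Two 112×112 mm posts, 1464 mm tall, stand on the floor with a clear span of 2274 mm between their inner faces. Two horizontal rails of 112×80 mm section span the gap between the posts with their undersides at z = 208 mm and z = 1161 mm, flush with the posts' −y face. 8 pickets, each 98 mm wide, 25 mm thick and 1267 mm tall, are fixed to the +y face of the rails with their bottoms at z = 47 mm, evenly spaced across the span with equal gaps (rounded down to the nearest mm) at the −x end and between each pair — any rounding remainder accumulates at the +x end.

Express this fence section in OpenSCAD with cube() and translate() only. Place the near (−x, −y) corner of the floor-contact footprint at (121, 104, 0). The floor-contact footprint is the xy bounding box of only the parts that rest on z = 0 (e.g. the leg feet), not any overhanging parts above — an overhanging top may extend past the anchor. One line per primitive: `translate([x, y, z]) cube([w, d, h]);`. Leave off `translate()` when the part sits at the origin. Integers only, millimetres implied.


translate([121, 104, 0]) cube([112, 112, 1464]);
translate([2507, 104, 0]) cube([112, 112, 1464]);
translate([233, 104, 208]) cube([2274, 112, 80]);
translate([233, 104, 1161]) cube([2274, 112, 80]);
translate([398, 216, 47]) cube([98, 25, 1267]);
translate([661, 216, 47]) cube([98, 25, 1267]);
translate([924, 216, 47]) cube([98, 25, 1267]);
translate([1187, 216, 47]) cube([98, 25, 1267]);
translate([1450, 216, 47]) cube([98, 25, 1267]);
translate([1713, 216, 47]) cube([98, 25, 1267]);
translate([1976, 216, 47]) cube([98, 25, 1267]);
translate([2239, 216, 47]) cube([98, 25, 1267]);


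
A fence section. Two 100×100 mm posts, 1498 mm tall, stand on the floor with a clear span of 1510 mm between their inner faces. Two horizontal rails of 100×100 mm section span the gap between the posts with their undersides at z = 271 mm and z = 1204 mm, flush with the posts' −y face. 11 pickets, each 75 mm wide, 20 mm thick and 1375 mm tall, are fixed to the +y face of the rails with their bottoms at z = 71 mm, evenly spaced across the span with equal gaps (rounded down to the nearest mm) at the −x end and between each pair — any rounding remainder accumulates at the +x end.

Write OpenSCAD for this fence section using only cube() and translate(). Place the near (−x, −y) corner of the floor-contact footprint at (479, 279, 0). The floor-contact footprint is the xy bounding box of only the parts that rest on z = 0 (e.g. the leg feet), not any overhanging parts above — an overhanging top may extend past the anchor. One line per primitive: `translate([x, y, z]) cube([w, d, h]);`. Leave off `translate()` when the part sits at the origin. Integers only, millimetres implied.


translate([479, 279, 0]) cube([100, 100, 1498]);
translate([2089, 279, 0]) cube([100, 100, 1498]);
translate([579, 279, 271]) cube([1510, 100, 100]);
translate([579, 279, 1204]) cube([1510, 100, 100]);
translate([636, 379, 71]) cube([75, 20, 1375]);
translate([768, 379, 71]) cube([75, 20, 1375]);
translate([900, 379, 71]) cube([75, 20, 1375]);
translate([1032, 379, 71]) cube([75, 20, 1375]);
translate([1164, 379, 71]) cube([75, 20, 1375]);
translate([1296, 379, 71]) cube([75, 20, 1375]);
translate([1428, 379, 71]) cube([75, 20, 1375]);
translate([1560, 379, 71]) cube([75, 20, 1375]);
translate([1692, 379, 71]) cube([75, 20, 1375]);
translate([1824, 379, 71]) cube([75, 20, 1375]);
translate([1956, 379, 71]) cube([75, 20, 1375]);


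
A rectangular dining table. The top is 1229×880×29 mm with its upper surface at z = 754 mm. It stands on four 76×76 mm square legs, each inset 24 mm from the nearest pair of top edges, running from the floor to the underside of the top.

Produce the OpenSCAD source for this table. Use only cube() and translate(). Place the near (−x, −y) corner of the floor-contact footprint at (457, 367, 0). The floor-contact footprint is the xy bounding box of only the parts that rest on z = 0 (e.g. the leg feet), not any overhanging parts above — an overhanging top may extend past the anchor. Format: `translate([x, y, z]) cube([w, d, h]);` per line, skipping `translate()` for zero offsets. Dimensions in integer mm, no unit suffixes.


translate([433, 343, 725]) cube([1229, 880, 29]);
translate([457, 367, 0]) cube([76, 76, 725]);
translate([1562, 367, 0]) cube([76, 76, 725]);
translate([457, 1123, 0]) cube([76, 76, 725]);
translate([1562, 1123, 0]) cube([76, 76, 725]);


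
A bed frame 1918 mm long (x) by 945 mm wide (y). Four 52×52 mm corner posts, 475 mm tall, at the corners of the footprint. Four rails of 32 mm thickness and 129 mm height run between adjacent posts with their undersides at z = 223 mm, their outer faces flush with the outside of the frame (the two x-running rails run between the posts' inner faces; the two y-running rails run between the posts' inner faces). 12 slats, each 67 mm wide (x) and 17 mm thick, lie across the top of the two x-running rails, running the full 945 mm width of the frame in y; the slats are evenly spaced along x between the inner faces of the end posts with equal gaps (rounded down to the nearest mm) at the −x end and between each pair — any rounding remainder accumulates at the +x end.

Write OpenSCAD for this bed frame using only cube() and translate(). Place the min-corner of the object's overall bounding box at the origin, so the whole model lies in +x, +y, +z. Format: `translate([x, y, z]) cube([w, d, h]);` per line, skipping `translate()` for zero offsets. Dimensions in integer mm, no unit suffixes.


// slat z = rail_z + rail_h = 223 + 129 = 352
// slat gap = ⌊(1814 − 12·67) / 13⌋ = 77
cube([52, 52, 475]);
translate([0, 893, 0]) cube([52, 52, 475]);
translate([1866, 0, 0]) cube([52, 52, 475]);
translate([1866, 893, 0]) cube([52, 52, 475]);
translate([52, 0, 223]) cube([1814, 32, 129]);
translate([52, 913, 223]) cube([1814, 32, 129]);
translate([0, 52, 223]) cube([32, 841, 129]);
translate([1886, 52, 223]) cube([32, 841, 129]);
translate([129, 0, 352]) cube([67, 945, 17]);
translate([273, 0, 352]) cube([67, 945, 17]);
translate([417, 0, 352]) cube([67, 945, 17]);
translate([561, 0, 352]) cube([67, 945, 17]);
translate([705, 0, 352]) cube([67, 945, 17]);
translate([849, 0, 352]) cube([67, 945, 17]);
translate([993, 0, 352]) cube([67, 945, 17]);
translate([1137, 0, 352]) cube([67, 945, 17]);
translate([1281, 0, 352]) cube([67, 945, 17]);
translate([1425, 0, 352]) cube([67, 945, 17]);
translate([1569, 0, 352]) cube([67, 945, 17]);
translate([1713, 0, 352]) cube([67, 945, 17]);


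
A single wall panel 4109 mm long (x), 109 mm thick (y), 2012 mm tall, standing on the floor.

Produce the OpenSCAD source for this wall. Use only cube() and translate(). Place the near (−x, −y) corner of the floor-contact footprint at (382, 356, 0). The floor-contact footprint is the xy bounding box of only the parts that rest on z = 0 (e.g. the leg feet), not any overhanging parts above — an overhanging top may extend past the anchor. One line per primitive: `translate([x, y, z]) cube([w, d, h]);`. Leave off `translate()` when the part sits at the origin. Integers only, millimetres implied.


translate([382, 356, 0]) cube([4109, 109, 2012]);


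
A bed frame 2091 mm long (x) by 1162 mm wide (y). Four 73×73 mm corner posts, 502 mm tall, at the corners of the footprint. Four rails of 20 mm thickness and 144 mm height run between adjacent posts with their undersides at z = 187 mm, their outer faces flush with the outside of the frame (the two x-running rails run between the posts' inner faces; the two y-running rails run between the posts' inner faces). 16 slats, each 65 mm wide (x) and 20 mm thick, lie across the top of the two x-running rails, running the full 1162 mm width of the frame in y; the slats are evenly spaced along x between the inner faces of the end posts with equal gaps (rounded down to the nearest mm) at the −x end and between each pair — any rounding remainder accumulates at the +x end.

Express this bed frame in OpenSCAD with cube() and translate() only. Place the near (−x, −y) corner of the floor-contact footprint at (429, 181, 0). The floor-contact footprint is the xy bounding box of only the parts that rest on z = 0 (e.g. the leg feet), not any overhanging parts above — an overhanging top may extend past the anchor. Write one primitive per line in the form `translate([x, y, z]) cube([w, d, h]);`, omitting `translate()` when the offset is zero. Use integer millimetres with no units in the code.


// slat z = rail_z + rail_h = 187 + 144 = 331
// slat gap = ⌊(1945 − 16·65) / 17⌋ = 53
translate([429, 181, 0]) cube([73, 73, 502]);
translate([429, 1270, 0]) cube([73, 73, 502]);
translate([2447, 181, 0]) cube([73, 73, 502]);
translate([2447, 1270, 0]) cube([73, 73, 502]);
translate([502, 181, 187]) cube([1945, 20, 144]);
translate([502, 1323, 187]) cube([1945, 20, 144]);
translate([429, 254, 187]) cube([20, 1016, 144]);
translate([2500, 254, 187]) cube([20, 1016, 144]);
translate([555, 181, 331]) cube([65, 1162, 20]);
translate([673, 181, 331]) cube([65, 1162, 20]);
translate([791, 181, 331]) cube([65, 1162, 20]);
translate([909, 181, 331]) cube([65, 1162, 20]);
translate([1027, 181, 331]) cube([65, 1162, 20]);
translate([1145, 181, 331]) cube([65, 1162, 20]);
translate([1263, 181, 331]) cube([65, 1162, 20]);
translate([1381, 181, 331]) cube([65, 1162, 20]);
translate([1499, 181, 331]) cube([65, 1162, 20]);
translate([1617, 181, 331]) cube([65, 1162, 20]);
translate([1735, 181, 331]) cube([65, 1162, 20]);
translate([1853, 181, 331]) cube([65, 1162, 20]);
translate([1971, 181, 331]) cube([65, 1162, 20]);
translate([2089, 181, 331]) cube([65, 1162, 20]);
translate([2207, 181, 331]) cube([65, 1162, 20]);
translate([2325, 181, 331]) cube([65, 1162, 20]);


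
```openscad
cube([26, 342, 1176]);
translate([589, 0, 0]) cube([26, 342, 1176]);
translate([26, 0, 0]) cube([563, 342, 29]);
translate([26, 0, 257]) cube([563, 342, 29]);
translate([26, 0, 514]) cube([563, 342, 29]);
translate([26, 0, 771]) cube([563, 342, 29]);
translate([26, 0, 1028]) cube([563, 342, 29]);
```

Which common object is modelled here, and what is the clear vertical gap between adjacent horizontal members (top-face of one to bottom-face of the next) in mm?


A bookshelf. The clear shelf gap is 228 mm.

Two tall side panels with 5 horizontal boards between them — a bookshelf. The first two shelf undersides are at z = 0 and z = 257; with shelf thickness 29, the clear gap is 257 − 0 − 29 = 228 mm.


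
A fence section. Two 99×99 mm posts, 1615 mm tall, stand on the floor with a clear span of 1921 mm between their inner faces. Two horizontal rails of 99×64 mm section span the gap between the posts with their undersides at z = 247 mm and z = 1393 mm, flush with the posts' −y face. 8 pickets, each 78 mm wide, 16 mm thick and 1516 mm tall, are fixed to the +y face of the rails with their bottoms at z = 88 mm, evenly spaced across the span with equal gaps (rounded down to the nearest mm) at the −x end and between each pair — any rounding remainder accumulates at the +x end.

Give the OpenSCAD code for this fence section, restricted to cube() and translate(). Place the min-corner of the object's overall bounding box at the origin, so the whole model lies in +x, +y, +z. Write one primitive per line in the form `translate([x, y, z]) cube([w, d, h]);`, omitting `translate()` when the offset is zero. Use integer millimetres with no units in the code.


cube([99, 99, 1615]);
translate([2020, 0, 0]) cube([99, 99, 1615]);
translate([99, 0, 247]) cube([1921, 99, 64]);
translate([99, 0, 1393]) cube([1921, 99, 64]);
translate([243, 99, 88]) cube([78, 16, 1516]);
translate([465, 99, 88]) cube([78, 16, 1516]);
translate([687, 99, 88]) cube([78, 16, 1516]);
translate([909, 99, 88]) cube([78, 16, 1516]);
translate([1131, 99, 88]) cube([78, 16, 1516]);
translate([1353, 99, 88]) cube([78, 16, 1516]);
translate([1575, 99, 88]) cube([78, 16, 1516]);
translate([1797, 99, 88]) cube([78, 16, 1516]);


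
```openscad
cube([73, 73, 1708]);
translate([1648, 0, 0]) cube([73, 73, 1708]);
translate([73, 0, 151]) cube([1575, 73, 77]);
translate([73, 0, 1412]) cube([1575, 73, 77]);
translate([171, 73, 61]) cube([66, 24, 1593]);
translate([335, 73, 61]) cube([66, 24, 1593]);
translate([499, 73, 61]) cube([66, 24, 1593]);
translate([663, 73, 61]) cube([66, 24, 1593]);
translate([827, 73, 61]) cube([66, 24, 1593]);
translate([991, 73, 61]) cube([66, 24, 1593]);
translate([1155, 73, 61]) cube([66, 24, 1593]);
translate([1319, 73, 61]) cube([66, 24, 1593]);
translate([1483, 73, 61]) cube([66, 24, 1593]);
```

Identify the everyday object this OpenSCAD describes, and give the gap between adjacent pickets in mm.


A fence section. The picket gap is 98 mm.

Two posts, two rails, 9 pickets — a fence section. Span 1575 mm holds 9 pickets of 66 mm with 10 equal gaps: ⌊(1575 − 9·66) / 10⌋ = 98 mm.


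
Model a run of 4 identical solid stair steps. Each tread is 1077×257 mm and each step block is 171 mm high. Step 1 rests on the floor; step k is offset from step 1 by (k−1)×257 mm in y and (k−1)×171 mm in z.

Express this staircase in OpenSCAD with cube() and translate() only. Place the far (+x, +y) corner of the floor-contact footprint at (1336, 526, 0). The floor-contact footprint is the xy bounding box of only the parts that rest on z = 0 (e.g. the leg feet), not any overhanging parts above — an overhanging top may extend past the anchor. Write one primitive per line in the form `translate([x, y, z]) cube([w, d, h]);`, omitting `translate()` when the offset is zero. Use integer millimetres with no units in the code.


translate([259, 269, 0]) cube([1077, 257, 171]);
translate([259, 526, 171]) cube([1077, 257, 171]);
translate([259, 783, 342]) cube([1077, 257, 171]);
translate([259, 1040, 513]) cube([1077, 257, 171]);


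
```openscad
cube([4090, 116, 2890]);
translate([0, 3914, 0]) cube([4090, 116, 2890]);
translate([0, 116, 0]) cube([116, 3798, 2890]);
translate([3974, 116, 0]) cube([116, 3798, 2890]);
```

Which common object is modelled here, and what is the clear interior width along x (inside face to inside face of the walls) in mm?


A house (or room) frame. The interior width is 3858 mm.

Four 2890 mm walls enclosing a rectangle with no floor or roof — a room or house frame. Outside width is 4090 mm and wall thickness is 116 mm, so the interior width is 4090 − 2 × 116 = 3858 mm.


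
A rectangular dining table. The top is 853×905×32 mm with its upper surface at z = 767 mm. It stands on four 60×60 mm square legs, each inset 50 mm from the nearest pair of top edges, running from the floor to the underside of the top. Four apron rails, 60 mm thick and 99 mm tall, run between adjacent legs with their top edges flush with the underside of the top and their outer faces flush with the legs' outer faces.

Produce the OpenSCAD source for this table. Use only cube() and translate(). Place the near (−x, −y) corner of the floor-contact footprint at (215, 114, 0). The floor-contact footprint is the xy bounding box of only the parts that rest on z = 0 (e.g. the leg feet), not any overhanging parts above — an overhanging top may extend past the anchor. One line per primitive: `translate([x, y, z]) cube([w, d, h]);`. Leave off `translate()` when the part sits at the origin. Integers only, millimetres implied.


// leg_h = 767 - 32 = 735
// apron z = 735 - 99 = 636
translate([165, 64, 735]) cube([853, 905, 32]);
translate([215, 114, 0]) cube([60, 60, 735]);
translate([908, 114, 0]) cube([60, 60, 735]);
translate([215, 859, 0]) cube([60, 60, 735]);
translate([908, 859, 0]) cube([60, 60, 735]);
translate([275, 114, 636]) cube([633, 60, 99]);
translate([275, 859, 636]) cube([633, 60, 99]);
translate([215, 174, 636]) cube([60, 685, 99]);
translate([908, 174, 636]) cube([60, 685, 99]);


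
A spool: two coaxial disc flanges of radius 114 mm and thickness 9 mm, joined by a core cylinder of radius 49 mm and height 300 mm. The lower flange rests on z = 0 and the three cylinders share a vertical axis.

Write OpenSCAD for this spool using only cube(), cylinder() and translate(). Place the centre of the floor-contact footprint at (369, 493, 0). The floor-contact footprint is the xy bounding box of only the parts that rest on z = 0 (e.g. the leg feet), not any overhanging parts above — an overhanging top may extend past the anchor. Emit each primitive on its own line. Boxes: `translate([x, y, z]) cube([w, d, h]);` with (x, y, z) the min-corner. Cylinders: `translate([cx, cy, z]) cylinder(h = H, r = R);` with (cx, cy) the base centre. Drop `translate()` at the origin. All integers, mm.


translate([369, 493, 0]) cylinder(h = 9, r = 114);
translate([369, 493, 9]) cylinder(h = 300, r = 49);
translate([369, 493, 309]) cylinder(h = 9, r = 114);


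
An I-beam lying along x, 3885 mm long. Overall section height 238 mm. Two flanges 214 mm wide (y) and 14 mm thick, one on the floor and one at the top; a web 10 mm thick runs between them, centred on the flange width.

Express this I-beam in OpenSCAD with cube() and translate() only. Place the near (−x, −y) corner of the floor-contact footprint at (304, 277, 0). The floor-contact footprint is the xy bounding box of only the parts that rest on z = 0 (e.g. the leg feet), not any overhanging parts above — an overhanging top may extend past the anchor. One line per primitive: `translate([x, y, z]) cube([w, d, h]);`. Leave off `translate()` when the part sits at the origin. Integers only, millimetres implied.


translate([304, 277, 0]) cube([3885, 214, 14]);
translate([304, 379, 14]) cube([3885, 10, 210]);
translate([304, 277, 224]) cube([3885, 214, 14]);


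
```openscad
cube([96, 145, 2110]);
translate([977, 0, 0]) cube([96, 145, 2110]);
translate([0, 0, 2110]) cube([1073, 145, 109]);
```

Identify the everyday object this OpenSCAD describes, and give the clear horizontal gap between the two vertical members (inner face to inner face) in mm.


A door frame. The clear opening width is 881 mm.

Two 2110 mm tall posts with a header on top — a door frame. The left jamb is 96 mm wide at x = 0; the right jamb starts at x = 977. The clear opening is 977 − 96 = 881 mm.


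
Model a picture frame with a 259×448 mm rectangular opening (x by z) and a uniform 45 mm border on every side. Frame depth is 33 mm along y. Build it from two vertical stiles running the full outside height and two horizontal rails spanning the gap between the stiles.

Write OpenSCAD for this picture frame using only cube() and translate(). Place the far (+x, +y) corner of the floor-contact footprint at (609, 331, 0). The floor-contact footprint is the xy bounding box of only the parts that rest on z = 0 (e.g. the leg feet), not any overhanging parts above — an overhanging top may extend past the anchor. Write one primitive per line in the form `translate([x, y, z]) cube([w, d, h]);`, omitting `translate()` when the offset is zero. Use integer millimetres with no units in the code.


translate([260, 298, 0]) cube([45, 33, 538]);
translate([564, 298, 0]) cube([45, 33, 538]);
translate([305, 298, 0]) cube([259, 33, 45]);
translate([305, 298, 493]) cube([259, 33, 45]);


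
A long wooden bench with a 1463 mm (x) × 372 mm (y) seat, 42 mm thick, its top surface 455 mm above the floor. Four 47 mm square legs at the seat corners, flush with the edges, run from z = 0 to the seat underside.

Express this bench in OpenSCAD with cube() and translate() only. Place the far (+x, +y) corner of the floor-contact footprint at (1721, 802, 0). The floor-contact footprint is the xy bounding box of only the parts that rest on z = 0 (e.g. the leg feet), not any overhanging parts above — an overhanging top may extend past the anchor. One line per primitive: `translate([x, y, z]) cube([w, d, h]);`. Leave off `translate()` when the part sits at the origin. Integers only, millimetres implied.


// leg_h = 455 − 42 = 413
translate([258, 430, 413]) cube([1463, 372, 42]);
translate([258, 430, 0]) cube([47, 47, 413]);
translate([258, 755, 0]) cube([47, 47, 413]);
translate([1674, 430, 0]) cube([47, 47, 413]);
translate([1674, 755, 0]) cube([47, 47, 413]);


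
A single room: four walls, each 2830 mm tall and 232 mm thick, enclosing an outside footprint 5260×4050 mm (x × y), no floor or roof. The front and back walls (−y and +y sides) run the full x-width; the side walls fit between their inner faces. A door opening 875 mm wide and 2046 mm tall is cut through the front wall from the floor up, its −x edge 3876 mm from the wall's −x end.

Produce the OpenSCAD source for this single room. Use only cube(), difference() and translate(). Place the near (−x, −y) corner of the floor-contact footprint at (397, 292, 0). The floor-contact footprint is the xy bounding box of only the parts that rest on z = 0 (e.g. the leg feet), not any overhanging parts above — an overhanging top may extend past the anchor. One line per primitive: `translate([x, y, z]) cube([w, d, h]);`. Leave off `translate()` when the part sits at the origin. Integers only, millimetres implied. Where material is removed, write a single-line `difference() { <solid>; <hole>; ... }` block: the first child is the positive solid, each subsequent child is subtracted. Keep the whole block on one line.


difference() { translate([397, 292, 0]) cube([5260, 232, 2830]); translate([4273, 292, 0]) cube([875, 232, 2046]); }
translate([397, 4110, 0]) cube([5260, 232, 2830]);
translate([397, 524, 0]) cube([232, 3586, 2830]);
translate([5425, 524, 0]) cube([232, 3586, 2830]);


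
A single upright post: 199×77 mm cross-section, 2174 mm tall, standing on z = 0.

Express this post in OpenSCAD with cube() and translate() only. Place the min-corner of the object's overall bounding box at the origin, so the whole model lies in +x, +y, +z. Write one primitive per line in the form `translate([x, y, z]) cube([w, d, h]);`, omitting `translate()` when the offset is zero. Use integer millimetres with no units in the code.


cube([199, 77, 2174]);


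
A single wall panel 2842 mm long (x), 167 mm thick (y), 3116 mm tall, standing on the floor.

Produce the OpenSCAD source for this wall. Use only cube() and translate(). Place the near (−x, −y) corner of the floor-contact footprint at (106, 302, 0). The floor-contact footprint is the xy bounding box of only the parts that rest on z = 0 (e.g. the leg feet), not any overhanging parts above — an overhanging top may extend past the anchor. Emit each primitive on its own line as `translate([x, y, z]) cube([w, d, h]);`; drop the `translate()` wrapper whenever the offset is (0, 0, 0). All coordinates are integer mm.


translate([106, 302, 0]) cube([2842, 167, 3116]);


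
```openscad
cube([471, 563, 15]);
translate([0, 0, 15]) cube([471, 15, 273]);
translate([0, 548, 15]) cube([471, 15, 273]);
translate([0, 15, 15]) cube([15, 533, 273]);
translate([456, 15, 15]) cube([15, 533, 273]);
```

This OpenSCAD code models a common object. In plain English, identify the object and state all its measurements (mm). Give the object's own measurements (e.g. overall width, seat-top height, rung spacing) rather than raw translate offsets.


An open-topped rectangular box: outside dimensions 471×563×288 mm, with a uniform wall and base thickness of 15 mm. The base is a full 471×563 slab on the floor; four walls sit on top of the base. The front and back walls (the −y and +y sides) span the full width; the two side walls fit between them.


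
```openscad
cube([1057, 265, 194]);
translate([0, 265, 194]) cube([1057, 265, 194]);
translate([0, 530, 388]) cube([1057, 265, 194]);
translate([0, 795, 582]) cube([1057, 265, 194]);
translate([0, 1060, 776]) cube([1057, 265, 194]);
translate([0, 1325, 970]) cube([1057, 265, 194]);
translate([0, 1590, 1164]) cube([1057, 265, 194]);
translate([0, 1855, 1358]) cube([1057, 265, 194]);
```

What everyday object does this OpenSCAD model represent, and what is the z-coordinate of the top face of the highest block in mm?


A staircase. The total rise is 1552 mm.

8 identical blocks, each offset up and back from the previous — a staircase. Each step is 194 mm tall and there are 8 of them, so the total rise is 8 × 194 = 1552 mm.


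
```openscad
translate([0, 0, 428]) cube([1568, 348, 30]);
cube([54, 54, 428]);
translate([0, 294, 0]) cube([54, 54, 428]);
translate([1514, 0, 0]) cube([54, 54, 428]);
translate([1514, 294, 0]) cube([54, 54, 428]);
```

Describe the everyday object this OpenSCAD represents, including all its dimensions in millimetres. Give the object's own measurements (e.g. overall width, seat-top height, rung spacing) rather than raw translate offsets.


A bench: a 1568×348 mm seat slab, 30 mm thick, top at z = 458 mm, on four 54×54 mm square legs flush with the seat corners and standing on z = 0.


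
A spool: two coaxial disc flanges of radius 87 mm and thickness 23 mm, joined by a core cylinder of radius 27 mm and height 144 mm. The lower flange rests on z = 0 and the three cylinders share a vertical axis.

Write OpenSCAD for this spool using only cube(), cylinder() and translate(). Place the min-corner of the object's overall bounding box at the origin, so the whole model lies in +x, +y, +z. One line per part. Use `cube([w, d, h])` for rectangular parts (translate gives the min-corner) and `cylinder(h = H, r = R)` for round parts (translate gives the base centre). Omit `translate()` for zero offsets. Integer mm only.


translate([87, 87, 0]) cylinder(h = 23, r = 87);
translate([87, 87, 23]) cylinder(h = 144, r = 27);
translate([87, 87, 167]) cylinder(h = 23, r = 87);


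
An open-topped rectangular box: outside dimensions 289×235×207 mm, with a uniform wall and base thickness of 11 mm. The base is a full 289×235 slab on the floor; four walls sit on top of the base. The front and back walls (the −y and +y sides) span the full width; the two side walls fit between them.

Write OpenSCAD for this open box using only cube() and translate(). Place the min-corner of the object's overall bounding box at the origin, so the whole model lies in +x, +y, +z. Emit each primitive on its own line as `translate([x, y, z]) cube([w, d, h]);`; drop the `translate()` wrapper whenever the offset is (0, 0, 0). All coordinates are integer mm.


cube([289, 235, 11]);
translate([0, 0, 11]) cube([289, 11, 196]);
translate([0, 224, 11]) cube([289, 11, 196]);
translate([0, 11, 11]) cube([11, 213, 196]);
translate([278, 11, 11]) cube([11, 213, 196]);


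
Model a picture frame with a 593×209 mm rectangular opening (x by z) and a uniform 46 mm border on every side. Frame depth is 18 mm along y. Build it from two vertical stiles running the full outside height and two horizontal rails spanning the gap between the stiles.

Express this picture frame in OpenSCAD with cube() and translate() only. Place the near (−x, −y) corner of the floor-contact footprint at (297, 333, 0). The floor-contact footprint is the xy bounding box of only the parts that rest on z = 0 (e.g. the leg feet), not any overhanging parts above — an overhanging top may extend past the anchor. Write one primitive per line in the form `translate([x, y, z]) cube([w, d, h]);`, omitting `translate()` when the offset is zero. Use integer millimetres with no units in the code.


translate([297, 333, 0]) cube([46, 18, 301]);
translate([936, 333, 0]) cube([46, 18, 301]);
translate([343, 333, 0]) cube([593, 18, 46]);
translate([343, 333, 255]) cube([593, 18, 46]);


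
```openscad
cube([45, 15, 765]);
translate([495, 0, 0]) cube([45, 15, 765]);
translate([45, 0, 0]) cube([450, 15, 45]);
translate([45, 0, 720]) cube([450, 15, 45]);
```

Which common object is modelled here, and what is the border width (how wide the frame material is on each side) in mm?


A picture frame. The border width is 45 mm.

Four thin pieces enclosing a rectangular opening — a picture frame. The two full-height stiles are 765 mm tall; the top rail sits at z = 720 and is 45 mm tall, so the border above the opening is 765 − 720 = 45 mm, matching the stile x-width.


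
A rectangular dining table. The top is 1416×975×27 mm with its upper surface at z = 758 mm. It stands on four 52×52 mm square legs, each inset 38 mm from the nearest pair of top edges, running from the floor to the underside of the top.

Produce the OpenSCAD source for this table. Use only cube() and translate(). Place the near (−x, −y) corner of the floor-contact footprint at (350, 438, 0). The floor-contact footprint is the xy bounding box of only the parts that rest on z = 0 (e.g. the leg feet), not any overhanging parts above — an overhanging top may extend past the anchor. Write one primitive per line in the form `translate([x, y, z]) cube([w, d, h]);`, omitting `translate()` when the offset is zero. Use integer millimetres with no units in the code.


// leg_h = 758 - 27 = 731
translate([312, 400, 731]) cube([1416, 975, 27]);
translate([350, 438, 0]) cube([52, 52, 731]);
translate([1638, 438, 0]) cube([52, 52, 731]);
translate([350, 1285, 0]) cube([52, 52, 731]);
translate([1638, 1285, 0]) cube([52, 52, 731]);


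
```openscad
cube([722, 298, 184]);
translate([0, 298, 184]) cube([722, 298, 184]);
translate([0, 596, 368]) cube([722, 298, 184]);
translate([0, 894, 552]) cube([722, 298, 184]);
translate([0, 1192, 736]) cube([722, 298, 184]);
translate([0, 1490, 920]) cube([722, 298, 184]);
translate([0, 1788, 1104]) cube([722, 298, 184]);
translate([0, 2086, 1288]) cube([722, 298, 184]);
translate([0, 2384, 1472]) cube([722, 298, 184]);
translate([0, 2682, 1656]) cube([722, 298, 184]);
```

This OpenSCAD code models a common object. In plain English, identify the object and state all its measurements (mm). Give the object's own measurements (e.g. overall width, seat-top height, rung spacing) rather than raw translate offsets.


A straight staircase of 10 solid steps. Each step is 722 mm wide (x), 298 mm deep (y, the going) and 184 mm tall (the rise). The first step rests on the floor; each subsequent step sits one going further in +y and one rise higher in +z, directly behind and above the previous step with no overlap.


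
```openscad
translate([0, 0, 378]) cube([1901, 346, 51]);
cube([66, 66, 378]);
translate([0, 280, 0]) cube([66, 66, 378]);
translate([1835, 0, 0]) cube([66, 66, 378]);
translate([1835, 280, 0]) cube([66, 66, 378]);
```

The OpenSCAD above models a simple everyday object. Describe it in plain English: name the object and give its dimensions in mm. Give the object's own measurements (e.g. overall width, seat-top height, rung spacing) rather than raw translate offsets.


A long wooden bench with a 1901 mm (x) × 346 mm (y) seat, 51 mm thick, its top surface 429 mm above the floor. Four 66 mm square legs at the seat corners, flush with the edges, run from z = 0 to the seat underside.


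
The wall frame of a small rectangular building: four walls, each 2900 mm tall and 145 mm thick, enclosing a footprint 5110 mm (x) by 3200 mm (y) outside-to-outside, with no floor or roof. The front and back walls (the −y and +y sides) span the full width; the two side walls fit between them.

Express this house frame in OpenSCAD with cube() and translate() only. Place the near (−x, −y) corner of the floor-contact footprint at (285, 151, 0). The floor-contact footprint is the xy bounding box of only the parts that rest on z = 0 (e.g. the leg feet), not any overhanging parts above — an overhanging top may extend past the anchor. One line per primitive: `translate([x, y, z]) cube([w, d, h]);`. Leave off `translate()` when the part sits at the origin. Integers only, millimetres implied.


translate([285, 151, 0]) cube([5110, 145, 2900]);
translate([285, 3206, 0]) cube([5110, 145, 2900]);
translate([285, 296, 0]) cube([145, 2910, 2900]);
translate([5250, 296, 0]) cube([145, 2910, 2900]);


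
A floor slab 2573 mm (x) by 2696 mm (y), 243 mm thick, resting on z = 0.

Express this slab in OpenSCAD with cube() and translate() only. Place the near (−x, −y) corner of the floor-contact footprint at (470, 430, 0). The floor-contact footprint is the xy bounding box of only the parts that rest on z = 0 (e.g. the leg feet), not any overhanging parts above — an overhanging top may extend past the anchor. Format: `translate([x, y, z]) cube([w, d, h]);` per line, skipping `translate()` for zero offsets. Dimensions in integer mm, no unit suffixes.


translate([470, 430, 0]) cube([2573, 2696, 243]);


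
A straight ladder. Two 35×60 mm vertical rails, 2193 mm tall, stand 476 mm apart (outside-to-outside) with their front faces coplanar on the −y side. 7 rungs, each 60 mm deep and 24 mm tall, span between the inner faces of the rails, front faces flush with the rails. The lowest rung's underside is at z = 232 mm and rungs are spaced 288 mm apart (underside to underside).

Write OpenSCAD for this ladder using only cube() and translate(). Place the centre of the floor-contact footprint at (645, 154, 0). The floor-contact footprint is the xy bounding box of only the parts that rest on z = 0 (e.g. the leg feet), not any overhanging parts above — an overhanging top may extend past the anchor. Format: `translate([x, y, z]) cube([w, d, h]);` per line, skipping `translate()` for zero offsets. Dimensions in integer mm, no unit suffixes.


translate([407, 124, 0]) cube([35, 60, 2193]);
translate([848, 124, 0]) cube([35, 60, 2193]);
translate([442, 124, 232]) cube([406, 60, 24]);
translate([442, 124, 520]) cube([406, 60, 24]);
translate([442, 124, 808]) cube([406, 60, 24]);
translate([442, 124, 1096]) cube([406, 60, 24]);
translate([442, 124, 1384]) cube([406, 60, 24]);
translate([442, 124, 1672]) cube([406, 60, 24]);
translate([442, 124, 1960]) cube([406, 60, 24]);


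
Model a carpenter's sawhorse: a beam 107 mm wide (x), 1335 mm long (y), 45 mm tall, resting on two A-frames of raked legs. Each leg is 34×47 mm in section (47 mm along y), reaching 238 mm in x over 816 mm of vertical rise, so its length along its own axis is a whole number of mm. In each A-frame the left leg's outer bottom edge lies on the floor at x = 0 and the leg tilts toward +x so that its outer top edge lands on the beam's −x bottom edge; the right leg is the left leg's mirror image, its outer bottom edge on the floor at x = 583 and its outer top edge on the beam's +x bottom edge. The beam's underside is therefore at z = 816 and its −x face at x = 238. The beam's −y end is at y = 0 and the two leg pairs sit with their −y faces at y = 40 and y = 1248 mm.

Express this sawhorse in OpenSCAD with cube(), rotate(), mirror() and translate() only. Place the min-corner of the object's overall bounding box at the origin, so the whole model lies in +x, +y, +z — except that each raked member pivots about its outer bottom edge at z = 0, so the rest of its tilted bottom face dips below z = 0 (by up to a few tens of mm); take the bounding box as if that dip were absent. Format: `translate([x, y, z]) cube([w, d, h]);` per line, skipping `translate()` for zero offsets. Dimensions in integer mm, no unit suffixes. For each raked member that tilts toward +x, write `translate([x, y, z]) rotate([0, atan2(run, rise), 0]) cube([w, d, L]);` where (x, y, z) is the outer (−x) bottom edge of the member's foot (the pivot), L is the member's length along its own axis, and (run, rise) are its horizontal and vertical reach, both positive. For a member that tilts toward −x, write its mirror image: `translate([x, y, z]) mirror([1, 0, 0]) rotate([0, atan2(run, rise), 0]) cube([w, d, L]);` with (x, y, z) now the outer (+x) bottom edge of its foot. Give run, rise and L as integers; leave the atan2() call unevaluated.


translate([238, 0, 816]) cube([107, 1335, 45]);
translate([0, 40, 0]) rotate([0, atan2(238, 816), 0]) cube([34, 47, 850]);
translate([583, 40, 0]) mirror([1, 0, 0]) rotate([0, atan2(238, 816), 0]) cube([34, 47, 850]);
translate([0, 1248, 0]) rotate([0, atan2(238, 816), 0]) cube([34, 47, 850]);
translate([583, 1248, 0]) mirror([1, 0, 0]) rotate([0, atan2(238, 816), 0]) cube([34, 47, 850]);


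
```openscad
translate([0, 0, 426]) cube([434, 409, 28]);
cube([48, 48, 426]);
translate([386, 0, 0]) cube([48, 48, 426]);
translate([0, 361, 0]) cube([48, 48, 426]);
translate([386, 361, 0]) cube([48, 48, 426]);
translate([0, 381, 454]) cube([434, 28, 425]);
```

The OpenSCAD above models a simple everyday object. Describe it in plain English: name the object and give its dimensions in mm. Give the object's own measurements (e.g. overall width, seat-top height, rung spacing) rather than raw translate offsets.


A chair. The seat is a 434×409×28 mm slab with its top at z = 454 mm, on four 48×48 mm corner legs (flush with the seat edges, standing on z = 0). A flat backrest 28 mm thick, 425 mm tall, spans the full seat width and rises from the seat top along its +y edge, rear face flush with the rear of the seat.
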